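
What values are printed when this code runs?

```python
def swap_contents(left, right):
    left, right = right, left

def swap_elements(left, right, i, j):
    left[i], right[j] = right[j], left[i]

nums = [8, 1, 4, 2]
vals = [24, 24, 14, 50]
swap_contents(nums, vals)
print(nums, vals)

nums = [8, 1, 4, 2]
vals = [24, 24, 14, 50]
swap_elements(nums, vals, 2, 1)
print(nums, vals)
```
[8, 1, 4, 2] [24, 24, 14, 50]
[8, 1, 24, 2] [24, 4, 14, 50]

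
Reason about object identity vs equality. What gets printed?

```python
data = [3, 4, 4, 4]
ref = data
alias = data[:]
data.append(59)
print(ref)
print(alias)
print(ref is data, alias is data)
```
[3, 4, 4, 4, 59]
[3, 4, 4, 4]
True False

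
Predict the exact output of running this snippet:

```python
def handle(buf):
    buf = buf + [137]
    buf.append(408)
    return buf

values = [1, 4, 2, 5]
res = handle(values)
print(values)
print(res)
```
[1, 4, 2, 5]
[1, 4, 2, 5, 137, 408]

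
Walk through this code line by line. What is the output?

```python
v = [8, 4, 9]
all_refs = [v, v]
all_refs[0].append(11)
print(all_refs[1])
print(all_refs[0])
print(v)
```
[8, 4, 9, 11]
[8, 4, 9, 11]
[8, 4, 9, 11]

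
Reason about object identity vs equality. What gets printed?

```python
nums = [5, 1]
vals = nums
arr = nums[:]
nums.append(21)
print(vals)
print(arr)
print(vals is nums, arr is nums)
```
[5, 1, 21]
[5, 1]
True False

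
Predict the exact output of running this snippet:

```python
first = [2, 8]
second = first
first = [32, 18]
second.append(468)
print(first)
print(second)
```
[32, 18]
[2, 8, 468]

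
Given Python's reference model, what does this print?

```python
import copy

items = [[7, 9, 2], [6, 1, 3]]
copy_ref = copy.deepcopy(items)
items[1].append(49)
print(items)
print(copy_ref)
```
[[7, 9, 2], [6, 1, 3, 49]]
[[7, 9, 2], [6, 1, 3]]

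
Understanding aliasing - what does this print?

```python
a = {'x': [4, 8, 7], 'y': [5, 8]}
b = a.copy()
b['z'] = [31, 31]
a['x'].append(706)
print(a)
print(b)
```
{'x': [4, 8, 7, 706], 'y': [5, 8]}
{'x': [4, 8, 7, 706], 'y': [5, 8], 'z': [31, 31]}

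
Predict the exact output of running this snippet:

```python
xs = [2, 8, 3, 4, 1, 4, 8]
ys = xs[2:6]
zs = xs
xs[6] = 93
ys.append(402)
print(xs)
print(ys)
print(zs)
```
[2, 8, 3, 4, 1, 4, 93]
[3, 4, 1, 4, 402]
[2, 8, 3, 4, 1, 4, 93]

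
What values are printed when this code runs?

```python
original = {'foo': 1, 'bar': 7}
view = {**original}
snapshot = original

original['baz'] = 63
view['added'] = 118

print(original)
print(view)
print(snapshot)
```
{'foo': 1, 'bar': 7, 'baz': 63}
{'foo': 1, 'bar': 7, 'added': 118}
{'foo': 1, 'bar': 7, 'baz': 63}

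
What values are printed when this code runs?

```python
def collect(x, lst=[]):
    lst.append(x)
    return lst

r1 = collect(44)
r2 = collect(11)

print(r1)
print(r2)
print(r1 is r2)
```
[44, 11]
[44, 11]
True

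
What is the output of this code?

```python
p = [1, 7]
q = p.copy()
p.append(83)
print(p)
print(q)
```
[1, 7, 83]
[1, 7]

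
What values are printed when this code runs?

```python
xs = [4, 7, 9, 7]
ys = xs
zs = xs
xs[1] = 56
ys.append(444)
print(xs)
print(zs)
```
[4, 56, 9, 7, 444]
[4, 56, 9, 7, 444]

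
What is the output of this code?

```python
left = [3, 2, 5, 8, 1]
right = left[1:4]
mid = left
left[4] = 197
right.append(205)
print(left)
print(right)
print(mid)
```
[3, 2, 5, 8, 197]
[2, 5, 8, 205]
[3, 2, 5, 8, 197]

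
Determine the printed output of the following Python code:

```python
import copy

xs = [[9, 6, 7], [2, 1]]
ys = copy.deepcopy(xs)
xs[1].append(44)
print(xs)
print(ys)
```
[[9, 6, 7], [2, 1, 44]]
[[9, 6, 7], [2, 1]]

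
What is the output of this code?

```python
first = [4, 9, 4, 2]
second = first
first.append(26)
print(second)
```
[4, 9, 4, 2, 26]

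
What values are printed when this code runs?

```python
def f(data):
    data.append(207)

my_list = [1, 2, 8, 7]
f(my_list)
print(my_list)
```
[1, 2, 8, 7, 207]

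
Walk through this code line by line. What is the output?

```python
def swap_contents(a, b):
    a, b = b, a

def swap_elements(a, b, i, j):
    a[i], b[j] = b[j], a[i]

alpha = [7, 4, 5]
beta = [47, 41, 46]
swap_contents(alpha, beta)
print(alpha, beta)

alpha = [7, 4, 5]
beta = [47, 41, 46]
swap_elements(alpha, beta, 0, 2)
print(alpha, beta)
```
[7, 4, 5] [47, 41, 46]
[46, 4, 5] [47, 41, 7]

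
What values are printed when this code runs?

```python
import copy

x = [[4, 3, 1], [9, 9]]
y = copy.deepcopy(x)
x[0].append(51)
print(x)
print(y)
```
[[4, 3, 1, 51], [9, 9]]
[[4, 3, 1], [9, 9]]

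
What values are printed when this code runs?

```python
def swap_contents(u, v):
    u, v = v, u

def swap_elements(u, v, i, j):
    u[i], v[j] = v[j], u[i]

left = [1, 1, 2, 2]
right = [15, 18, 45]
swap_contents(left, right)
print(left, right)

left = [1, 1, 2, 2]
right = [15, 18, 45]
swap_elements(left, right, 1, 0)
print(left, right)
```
[1, 1, 2, 2] [15, 18, 45]
[1, 15, 2, 2] [1, 18, 45]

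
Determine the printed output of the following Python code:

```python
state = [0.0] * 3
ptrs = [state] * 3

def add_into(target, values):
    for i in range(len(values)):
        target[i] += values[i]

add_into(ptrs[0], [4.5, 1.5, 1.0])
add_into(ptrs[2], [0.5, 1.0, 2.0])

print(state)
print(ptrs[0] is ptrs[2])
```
[5.0, 2.5, 3.0]
True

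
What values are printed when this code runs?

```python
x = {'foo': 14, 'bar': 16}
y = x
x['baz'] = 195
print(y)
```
{'foo': 14, 'bar': 16, 'baz': 195}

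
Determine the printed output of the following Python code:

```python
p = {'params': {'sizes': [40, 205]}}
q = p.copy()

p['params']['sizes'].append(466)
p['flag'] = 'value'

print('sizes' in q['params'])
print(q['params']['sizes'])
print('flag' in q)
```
True
[40, 205, 466]
False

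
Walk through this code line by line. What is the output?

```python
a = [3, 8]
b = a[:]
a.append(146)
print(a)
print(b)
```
[3, 8, 146]
[3, 8]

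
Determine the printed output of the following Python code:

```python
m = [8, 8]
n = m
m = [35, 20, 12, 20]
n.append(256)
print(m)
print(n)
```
[35, 20, 12, 20]
[8, 8, 256]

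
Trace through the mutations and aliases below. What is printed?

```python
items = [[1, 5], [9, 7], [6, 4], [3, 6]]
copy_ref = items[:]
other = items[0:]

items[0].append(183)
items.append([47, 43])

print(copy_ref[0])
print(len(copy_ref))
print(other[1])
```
[1, 5, 183]
4
[9, 7]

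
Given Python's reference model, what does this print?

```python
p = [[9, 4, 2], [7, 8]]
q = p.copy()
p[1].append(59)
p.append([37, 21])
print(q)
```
[[9, 4, 2], [7, 8, 59]]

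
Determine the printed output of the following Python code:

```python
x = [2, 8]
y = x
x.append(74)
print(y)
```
[2, 8, 74]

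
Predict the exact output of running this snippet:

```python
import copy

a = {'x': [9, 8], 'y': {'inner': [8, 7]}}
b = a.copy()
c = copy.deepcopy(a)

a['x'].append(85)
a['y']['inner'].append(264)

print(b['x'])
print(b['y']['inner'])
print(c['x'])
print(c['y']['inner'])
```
[9, 8, 85]
[8, 7, 264]
[9, 8]
[8, 7]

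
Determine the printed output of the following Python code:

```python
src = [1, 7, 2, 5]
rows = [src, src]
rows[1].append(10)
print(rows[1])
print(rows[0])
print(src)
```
[1, 7, 2, 5, 10]
[1, 7, 2, 5, 10]
[1, 7, 2, 5, 10]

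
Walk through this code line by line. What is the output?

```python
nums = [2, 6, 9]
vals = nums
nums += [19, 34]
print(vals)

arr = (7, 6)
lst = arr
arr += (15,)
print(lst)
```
[2, 6, 9, 19, 34]
(7, 6)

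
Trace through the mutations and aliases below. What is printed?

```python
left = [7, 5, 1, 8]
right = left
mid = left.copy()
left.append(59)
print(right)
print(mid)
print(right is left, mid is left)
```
[7, 5, 1, 8, 59]
[7, 5, 1, 8]
True False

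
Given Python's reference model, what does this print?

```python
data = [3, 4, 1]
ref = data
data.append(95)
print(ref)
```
[3, 4, 1, 95]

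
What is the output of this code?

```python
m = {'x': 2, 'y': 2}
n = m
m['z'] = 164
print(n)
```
{'x': 2, 'y': 2, 'z': 164}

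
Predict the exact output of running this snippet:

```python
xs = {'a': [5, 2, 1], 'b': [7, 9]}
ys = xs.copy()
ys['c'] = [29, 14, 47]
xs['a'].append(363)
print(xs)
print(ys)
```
{'a': [5, 2, 1, 363], 'b': [7, 9]}
{'a': [5, 2, 1, 363], 'b': [7, 9], 'c': [29, 14, 47]}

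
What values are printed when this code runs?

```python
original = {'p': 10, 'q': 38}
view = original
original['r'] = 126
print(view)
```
{'p': 10, 'q': 38, 'r': 126}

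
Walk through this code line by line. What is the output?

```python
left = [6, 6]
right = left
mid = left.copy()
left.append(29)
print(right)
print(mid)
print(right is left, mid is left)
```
[6, 6, 29]
[6, 6]
True False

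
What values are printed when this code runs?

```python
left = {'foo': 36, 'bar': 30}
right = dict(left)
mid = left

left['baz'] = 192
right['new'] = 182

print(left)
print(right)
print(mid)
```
{'foo': 36, 'bar': 30, 'baz': 192}
{'foo': 36, 'bar': 30, 'new': 182}
{'foo': 36, 'bar': 30, 'baz': 192}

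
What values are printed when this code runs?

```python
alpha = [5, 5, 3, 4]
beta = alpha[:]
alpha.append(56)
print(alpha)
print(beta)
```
[5, 5, 3, 4, 56]
[5, 5, 3, 4]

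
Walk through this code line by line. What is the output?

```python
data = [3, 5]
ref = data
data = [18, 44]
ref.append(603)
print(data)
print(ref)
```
[18, 44]
[3, 5, 603]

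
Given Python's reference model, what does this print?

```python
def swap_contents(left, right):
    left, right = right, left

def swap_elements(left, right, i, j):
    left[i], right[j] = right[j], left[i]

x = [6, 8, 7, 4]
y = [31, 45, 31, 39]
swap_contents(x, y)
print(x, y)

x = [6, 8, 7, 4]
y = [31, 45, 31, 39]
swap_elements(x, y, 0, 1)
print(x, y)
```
[6, 8, 7, 4] [31, 45, 31, 39]
[45, 8, 7, 4] [31, 6, 31, 39]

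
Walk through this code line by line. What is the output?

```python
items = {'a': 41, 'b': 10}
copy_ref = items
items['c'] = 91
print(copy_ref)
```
{'a': 41, 'b': 10, 'c': 91}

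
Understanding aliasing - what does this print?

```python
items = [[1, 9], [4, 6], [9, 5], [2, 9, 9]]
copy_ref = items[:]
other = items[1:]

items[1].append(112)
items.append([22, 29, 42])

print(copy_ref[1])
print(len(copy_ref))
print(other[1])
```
[4, 6, 112]
4
[9, 5]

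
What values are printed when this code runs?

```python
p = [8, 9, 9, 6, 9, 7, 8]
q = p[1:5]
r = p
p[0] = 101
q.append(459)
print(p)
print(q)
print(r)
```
[101, 9, 9, 6, 9, 7, 8]
[9, 9, 6, 9, 459]
[101, 9, 9, 6, 9, 7, 8]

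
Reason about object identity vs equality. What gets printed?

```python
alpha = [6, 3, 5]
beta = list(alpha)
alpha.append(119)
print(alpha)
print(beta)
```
[6, 3, 5, 119]
[6, 3, 5]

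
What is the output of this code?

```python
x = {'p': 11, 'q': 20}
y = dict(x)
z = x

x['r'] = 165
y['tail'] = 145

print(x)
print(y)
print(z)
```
{'p': 11, 'q': 20, 'r': 165}
{'p': 11, 'q': 20, 'tail': 145}
{'p': 11, 'q': 20, 'r': 165}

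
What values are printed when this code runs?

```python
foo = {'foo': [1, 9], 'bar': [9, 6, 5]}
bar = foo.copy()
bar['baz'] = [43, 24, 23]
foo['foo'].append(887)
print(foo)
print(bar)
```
{'foo': [1, 9, 887], 'bar': [9, 6, 5]}
{'foo': [1, 9, 887], 'bar': [9, 6, 5], 'baz': [43, 24, 23]}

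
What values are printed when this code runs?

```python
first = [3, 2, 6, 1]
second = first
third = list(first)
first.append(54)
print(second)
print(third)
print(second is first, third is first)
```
[3, 2, 6, 1, 54]
[3, 2, 6, 1]
True False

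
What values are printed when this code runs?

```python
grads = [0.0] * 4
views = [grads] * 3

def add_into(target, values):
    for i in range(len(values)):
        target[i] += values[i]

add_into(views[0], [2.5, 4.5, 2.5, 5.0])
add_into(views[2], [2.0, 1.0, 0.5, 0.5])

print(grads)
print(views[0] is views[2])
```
[4.5, 5.5, 3.0, 5.5]
True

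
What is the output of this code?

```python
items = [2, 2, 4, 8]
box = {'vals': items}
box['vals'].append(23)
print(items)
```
[2, 2, 4, 8, 23]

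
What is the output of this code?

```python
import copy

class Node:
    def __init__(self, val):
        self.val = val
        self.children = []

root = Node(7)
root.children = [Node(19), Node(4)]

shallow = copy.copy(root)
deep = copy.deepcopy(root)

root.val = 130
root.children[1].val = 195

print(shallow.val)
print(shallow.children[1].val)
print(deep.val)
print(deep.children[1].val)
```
7
195
7
4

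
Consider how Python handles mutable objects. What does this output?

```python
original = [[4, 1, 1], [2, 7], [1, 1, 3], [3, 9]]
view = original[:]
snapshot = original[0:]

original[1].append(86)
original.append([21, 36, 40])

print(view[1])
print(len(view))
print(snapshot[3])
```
[2, 7, 86]
4
[3, 9]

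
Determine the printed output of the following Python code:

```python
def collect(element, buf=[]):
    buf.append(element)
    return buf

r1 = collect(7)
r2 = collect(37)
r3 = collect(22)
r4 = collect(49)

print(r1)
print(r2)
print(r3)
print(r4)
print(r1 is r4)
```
[7, 37, 22, 49]
[7, 37, 22, 49]
[7, 37, 22, 49]
[7, 37, 22, 49]
True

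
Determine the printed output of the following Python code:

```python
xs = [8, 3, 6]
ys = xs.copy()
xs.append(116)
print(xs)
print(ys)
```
[8, 3, 6, 116]
[8, 3, 6]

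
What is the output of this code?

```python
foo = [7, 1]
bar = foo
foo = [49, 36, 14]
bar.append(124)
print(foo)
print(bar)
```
[49, 36, 14]
[7, 1, 124]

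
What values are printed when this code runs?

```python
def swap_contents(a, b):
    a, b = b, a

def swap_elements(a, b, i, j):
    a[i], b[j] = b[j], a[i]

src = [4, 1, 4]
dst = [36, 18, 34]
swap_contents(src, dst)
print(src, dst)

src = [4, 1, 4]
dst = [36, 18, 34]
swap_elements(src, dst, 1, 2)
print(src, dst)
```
[4, 1, 4] [36, 18, 34]
[4, 34, 4] [36, 18, 1]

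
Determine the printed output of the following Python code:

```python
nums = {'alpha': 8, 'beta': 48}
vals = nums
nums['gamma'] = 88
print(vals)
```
{'alpha': 8, 'beta': 48, 'gamma': 88}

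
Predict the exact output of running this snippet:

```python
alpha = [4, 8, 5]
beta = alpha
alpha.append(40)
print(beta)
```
[4, 8, 5, 40]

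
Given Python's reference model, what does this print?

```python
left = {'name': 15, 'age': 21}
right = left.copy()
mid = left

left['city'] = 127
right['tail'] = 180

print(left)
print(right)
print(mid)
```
{'name': 15, 'age': 21, 'city': 127}
{'name': 15, 'age': 21, 'tail': 180}
{'name': 15, 'age': 21, 'city': 127}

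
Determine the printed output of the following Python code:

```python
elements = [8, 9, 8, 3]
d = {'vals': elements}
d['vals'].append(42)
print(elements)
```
[8, 9, 8, 3, 42]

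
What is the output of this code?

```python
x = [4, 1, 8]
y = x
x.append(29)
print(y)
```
[4, 1, 8, 29]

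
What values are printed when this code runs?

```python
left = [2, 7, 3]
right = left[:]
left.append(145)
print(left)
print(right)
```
[2, 7, 3, 145]
[2, 7, 3]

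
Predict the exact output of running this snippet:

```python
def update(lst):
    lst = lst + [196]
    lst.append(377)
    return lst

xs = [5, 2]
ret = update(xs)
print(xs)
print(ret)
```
[5, 2]
[5, 2, 196, 377]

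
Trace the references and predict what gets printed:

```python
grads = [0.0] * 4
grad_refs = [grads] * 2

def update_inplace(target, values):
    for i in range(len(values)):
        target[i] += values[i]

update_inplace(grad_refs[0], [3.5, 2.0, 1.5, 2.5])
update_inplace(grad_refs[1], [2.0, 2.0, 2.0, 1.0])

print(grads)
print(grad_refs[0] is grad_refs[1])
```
[5.5, 4.0, 3.5, 3.5]
True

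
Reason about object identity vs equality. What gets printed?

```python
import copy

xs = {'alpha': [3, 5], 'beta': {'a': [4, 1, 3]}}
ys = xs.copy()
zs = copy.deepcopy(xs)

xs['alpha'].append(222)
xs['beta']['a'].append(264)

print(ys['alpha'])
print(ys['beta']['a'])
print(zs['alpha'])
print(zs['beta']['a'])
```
[3, 5, 222]
[4, 1, 3, 264]
[3, 5]
[4, 1, 3]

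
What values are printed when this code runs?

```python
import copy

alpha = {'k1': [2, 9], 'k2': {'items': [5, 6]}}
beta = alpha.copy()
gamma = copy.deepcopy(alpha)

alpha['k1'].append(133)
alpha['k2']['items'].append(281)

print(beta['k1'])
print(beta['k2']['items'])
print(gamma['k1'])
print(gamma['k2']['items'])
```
[2, 9, 133]
[5, 6, 281]
[2, 9]
[5, 6]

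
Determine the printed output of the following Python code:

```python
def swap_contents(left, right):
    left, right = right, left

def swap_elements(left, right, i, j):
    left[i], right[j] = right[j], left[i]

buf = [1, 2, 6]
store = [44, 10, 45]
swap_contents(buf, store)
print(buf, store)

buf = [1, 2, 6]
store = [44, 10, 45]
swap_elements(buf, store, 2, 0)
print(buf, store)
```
[1, 2, 6] [44, 10, 45]
[1, 2, 44] [6, 10, 45]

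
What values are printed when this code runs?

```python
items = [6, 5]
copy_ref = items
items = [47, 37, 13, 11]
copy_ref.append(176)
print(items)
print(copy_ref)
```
[47, 37, 13, 11]
[6, 5, 176]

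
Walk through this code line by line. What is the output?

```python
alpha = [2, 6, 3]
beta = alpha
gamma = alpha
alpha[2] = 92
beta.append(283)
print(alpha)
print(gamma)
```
[2, 6, 92, 283]
[2, 6, 92, 283]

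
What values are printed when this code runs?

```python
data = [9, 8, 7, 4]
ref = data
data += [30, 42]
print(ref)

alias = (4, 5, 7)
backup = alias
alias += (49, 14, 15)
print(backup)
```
[9, 8, 7, 4, 30, 42]
(4, 5, 7)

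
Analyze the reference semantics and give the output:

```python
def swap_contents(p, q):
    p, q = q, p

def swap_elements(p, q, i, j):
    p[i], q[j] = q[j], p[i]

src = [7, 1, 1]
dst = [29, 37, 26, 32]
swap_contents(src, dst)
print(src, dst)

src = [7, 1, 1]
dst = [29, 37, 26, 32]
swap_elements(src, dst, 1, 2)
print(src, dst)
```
[7, 1, 1] [29, 37, 26, 32]
[7, 26, 1] [29, 37, 1, 32]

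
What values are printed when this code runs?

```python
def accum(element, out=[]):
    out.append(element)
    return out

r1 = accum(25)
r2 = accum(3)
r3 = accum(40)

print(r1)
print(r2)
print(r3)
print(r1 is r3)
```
[25, 3, 40]
[25, 3, 40]
[25, 3, 40]
True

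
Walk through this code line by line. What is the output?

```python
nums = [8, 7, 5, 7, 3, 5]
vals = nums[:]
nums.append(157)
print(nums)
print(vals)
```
[8, 7, 5, 7, 3, 5, 157]
[8, 7, 5, 7, 3, 5]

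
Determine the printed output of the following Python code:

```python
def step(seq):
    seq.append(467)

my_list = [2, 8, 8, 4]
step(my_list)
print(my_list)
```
[2, 8, 8, 4, 467]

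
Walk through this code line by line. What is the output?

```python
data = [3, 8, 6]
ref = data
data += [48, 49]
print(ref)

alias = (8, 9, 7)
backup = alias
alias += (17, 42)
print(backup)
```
[3, 8, 6, 48, 49]
(8, 9, 7)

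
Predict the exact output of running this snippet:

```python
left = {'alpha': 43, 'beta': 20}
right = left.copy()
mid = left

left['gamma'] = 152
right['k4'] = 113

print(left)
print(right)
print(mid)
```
{'alpha': 43, 'beta': 20, 'gamma': 152}
{'alpha': 43, 'beta': 20, 'k4': 113}
{'alpha': 43, 'beta': 20, 'gamma': 152}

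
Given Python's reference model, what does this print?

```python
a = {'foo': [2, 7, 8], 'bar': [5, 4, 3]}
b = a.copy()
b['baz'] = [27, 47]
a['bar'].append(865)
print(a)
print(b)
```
{'foo': [2, 7, 8], 'bar': [5, 4, 3, 865]}
{'foo': [2, 7, 8], 'bar': [5, 4, 3, 865], 'baz': [27, 47]}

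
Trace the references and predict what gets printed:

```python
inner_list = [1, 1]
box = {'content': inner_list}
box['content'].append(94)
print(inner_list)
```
[1, 1, 94]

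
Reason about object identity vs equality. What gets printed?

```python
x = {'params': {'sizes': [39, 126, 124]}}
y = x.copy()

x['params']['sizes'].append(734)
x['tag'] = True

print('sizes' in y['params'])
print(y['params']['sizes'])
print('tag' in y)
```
True
[39, 126, 124, 734]
False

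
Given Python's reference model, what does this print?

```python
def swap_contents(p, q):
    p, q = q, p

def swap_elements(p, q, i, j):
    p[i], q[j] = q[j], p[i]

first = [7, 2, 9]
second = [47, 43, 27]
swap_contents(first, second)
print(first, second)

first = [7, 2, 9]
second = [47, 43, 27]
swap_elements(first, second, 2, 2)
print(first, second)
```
[7, 2, 9] [47, 43, 27]
[7, 2, 27] [47, 43, 9]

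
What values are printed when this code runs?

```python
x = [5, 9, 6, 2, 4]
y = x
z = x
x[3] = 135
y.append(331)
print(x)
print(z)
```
[5, 9, 6, 135, 4, 331]
[5, 9, 6, 135, 4, 331]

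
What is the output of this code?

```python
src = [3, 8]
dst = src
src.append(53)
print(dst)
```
[3, 8, 53]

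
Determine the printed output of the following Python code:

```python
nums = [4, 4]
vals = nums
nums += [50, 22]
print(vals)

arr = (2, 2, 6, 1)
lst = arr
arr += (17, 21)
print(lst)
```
[4, 4, 50, 22]
(2, 2, 6, 1)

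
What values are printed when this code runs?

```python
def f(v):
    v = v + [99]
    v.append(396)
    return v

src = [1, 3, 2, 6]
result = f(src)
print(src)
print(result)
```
[1, 3, 2, 6]
[1, 3, 2, 6, 99, 396]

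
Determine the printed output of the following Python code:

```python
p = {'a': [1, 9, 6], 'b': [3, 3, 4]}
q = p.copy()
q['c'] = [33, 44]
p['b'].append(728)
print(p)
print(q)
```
{'a': [1, 9, 6], 'b': [3, 3, 4, 728]}
{'a': [1, 9, 6], 'b': [3, 3, 4, 728], 'c': [33, 44]}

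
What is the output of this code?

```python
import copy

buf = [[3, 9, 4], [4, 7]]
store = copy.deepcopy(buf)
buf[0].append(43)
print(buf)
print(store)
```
[[3, 9, 4, 43], [4, 7]]
[[3, 9, 4], [4, 7]]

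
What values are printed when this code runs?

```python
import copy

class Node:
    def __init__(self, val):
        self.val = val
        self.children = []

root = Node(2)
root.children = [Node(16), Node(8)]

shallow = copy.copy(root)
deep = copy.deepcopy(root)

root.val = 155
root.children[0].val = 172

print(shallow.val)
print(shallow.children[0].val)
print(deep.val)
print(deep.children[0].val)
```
2
172
2
16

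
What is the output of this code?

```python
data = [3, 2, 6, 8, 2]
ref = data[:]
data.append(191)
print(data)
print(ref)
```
[3, 2, 6, 8, 2, 191]
[3, 2, 6, 8, 2]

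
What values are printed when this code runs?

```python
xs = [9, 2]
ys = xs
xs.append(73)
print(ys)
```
[9, 2, 73]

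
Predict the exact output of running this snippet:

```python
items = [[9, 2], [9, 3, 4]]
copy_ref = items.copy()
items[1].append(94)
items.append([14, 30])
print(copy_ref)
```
[[9, 2], [9, 3, 4, 94]]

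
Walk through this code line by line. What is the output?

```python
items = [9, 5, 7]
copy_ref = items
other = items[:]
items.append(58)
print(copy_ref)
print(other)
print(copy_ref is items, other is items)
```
[9, 5, 7, 58]
[9, 5, 7]
True False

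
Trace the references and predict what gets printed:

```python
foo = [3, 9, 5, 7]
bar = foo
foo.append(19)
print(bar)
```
[3, 9, 5, 7, 19]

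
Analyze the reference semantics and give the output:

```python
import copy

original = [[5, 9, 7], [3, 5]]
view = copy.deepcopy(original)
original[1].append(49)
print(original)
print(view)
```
[[5, 9, 7], [3, 5, 49]]
[[5, 9, 7], [3, 5]]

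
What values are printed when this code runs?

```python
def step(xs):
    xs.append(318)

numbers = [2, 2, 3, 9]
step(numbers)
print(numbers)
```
[2, 2, 3, 9, 318]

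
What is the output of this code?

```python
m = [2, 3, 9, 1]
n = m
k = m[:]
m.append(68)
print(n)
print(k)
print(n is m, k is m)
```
[2, 3, 9, 1, 68]
[2, 3, 9, 1]
True False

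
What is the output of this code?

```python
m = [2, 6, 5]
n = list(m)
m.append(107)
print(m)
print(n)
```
[2, 6, 5, 107]
[2, 6, 5]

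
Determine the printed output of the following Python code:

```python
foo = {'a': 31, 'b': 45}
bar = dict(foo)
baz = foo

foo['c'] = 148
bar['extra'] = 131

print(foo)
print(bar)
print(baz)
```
{'a': 31, 'b': 45, 'c': 148}
{'a': 31, 'b': 45, 'extra': 131}
{'a': 31, 'b': 45, 'c': 148}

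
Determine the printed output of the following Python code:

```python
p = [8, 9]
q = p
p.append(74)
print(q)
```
[8, 9, 74]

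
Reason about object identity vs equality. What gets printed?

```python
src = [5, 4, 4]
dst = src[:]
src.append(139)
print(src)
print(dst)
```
[5, 4, 4, 139]
[5, 4, 4]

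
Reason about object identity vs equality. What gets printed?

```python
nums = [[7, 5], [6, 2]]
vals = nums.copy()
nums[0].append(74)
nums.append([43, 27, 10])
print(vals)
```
[[7, 5, 74], [6, 2]]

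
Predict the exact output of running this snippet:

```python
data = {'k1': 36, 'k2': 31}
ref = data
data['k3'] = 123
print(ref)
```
{'k1': 36, 'k2': 31, 'k3': 123}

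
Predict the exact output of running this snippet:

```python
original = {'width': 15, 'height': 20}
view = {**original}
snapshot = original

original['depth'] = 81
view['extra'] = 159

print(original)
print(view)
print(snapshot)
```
{'width': 15, 'height': 20, 'depth': 81}
{'width': 15, 'height': 20, 'extra': 159}
{'width': 15, 'height': 20, 'depth': 81}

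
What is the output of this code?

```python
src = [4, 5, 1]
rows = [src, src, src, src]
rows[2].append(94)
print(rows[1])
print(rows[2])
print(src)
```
[4, 5, 1, 94]
[4, 5, 1, 94]
[4, 5, 1, 94]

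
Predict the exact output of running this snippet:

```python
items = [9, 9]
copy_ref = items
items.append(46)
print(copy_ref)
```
[9, 9, 46]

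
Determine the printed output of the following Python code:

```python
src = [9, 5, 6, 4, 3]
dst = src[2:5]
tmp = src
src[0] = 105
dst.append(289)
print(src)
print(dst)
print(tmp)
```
[105, 5, 6, 4, 3]
[6, 4, 3, 289]
[105, 5, 6, 4, 3]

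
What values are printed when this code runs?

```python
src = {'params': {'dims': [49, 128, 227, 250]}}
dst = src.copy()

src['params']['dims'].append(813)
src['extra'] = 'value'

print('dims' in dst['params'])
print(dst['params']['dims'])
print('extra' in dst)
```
True
[49, 128, 227, 250, 813]
False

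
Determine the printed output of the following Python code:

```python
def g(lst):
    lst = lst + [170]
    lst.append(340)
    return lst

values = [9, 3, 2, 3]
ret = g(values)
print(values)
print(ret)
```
[9, 3, 2, 3]
[9, 3, 2, 3, 170, 340]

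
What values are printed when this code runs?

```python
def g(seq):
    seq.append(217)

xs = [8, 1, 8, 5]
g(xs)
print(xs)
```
[8, 1, 8, 5, 217]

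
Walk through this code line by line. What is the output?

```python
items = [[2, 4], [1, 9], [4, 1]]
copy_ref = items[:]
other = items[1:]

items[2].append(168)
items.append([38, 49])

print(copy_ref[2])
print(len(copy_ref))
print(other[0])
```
[4, 1, 168]
3
[1, 9]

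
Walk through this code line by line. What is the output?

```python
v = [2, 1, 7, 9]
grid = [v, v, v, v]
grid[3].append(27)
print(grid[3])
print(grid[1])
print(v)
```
[2, 1, 7, 9, 27]
[2, 1, 7, 9, 27]
[2, 1, 7, 9, 27]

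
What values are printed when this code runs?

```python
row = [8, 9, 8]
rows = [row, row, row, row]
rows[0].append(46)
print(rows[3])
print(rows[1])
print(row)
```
[8, 9, 8, 46]
[8, 9, 8, 46]
[8, 9, 8, 46]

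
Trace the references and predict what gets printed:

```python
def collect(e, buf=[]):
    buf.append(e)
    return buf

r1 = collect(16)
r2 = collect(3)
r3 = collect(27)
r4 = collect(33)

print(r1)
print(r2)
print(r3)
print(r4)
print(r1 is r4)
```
[16, 3, 27, 33]
[16, 3, 27, 33]
[16, 3, 27, 33]
[16, 3, 27, 33]
True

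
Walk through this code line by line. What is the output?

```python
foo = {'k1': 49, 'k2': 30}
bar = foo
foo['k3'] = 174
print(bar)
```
{'k1': 49, 'k2': 30, 'k3': 174}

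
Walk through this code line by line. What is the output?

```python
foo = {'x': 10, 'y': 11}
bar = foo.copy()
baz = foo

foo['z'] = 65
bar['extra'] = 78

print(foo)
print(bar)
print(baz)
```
{'x': 10, 'y': 11, 'z': 65}
{'x': 10, 'y': 11, 'extra': 78}
{'x': 10, 'y': 11, 'z': 65}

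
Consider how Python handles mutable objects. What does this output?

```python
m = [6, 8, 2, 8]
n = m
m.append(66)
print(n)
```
[6, 8, 2, 8, 66]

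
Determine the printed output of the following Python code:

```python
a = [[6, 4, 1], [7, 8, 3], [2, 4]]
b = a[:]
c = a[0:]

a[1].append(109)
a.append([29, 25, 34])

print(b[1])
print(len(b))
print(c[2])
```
[7, 8, 3, 109]
3
[2, 4]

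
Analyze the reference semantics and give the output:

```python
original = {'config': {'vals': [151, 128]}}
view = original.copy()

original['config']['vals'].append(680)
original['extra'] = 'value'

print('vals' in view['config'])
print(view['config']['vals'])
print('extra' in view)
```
True
[151, 128, 680]
False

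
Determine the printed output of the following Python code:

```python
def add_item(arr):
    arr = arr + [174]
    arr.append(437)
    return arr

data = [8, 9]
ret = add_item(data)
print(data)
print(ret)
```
[8, 9]
[8, 9, 174, 437]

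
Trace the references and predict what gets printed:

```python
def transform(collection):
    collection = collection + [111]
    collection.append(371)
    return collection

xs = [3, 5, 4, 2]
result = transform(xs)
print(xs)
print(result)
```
[3, 5, 4, 2]
[3, 5, 4, 2, 111, 371]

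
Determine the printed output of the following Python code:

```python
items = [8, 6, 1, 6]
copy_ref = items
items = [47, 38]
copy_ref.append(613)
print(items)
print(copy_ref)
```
[47, 38]
[8, 6, 1, 6, 613]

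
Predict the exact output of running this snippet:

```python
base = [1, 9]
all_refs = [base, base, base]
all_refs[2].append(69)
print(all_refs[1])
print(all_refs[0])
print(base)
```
[1, 9, 69]
[1, 9, 69]
[1, 9, 69]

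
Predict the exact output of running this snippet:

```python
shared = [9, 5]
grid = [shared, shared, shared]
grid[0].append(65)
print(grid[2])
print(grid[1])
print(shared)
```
[9, 5, 65]
[9, 5, 65]
[9, 5, 65]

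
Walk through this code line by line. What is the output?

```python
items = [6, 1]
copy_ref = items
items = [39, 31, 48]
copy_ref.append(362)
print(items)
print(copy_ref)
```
[39, 31, 48]
[6, 1, 362]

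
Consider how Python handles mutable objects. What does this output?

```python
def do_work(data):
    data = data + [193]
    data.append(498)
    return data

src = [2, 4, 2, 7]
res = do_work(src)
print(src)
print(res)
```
[2, 4, 2, 7]
[2, 4, 2, 7, 193, 498]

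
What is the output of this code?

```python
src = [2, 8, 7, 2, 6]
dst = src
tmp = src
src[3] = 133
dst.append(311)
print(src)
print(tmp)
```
[2, 8, 7, 133, 6, 311]
[2, 8, 7, 133, 6, 311]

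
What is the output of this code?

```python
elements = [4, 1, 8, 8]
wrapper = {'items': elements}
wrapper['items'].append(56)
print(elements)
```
[4, 1, 8, 8, 56]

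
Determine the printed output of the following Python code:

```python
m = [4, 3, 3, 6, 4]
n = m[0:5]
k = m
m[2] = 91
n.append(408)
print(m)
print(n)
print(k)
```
[4, 3, 91, 6, 4]
[4, 3, 3, 6, 4, 408]
[4, 3, 91, 6, 4]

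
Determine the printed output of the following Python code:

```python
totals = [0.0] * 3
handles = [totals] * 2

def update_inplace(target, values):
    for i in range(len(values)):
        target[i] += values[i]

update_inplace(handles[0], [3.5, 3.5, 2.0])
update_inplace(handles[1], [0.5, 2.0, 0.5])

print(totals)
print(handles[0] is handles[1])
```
[4.0, 5.5, 2.5]
True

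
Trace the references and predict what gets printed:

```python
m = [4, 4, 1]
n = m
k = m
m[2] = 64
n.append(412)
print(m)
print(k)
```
[4, 4, 64, 412]
[4, 4, 64, 412]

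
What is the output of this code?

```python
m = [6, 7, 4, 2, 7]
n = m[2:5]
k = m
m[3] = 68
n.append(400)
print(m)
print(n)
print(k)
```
[6, 7, 4, 68, 7]
[4, 2, 7, 400]
[6, 7, 4, 68, 7]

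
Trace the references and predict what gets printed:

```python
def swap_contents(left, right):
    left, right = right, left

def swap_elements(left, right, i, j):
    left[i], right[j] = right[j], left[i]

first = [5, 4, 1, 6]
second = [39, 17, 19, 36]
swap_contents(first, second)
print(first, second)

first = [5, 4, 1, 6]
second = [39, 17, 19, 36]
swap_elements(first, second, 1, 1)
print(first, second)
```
[5, 4, 1, 6] [39, 17, 19, 36]
[5, 17, 1, 6] [39, 4, 19, 36]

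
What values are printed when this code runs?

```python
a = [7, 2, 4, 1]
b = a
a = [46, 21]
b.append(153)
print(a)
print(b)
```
[46, 21]
[7, 2, 4, 1, 153]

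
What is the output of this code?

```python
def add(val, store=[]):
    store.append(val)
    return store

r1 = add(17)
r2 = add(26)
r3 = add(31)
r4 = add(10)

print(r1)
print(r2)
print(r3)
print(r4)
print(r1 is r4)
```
[17, 26, 31, 10]
[17, 26, 31, 10]
[17, 26, 31, 10]
[17, 26, 31, 10]
True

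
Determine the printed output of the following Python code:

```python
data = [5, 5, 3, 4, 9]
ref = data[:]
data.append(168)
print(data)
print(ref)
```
[5, 5, 3, 4, 9, 168]
[5, 5, 3, 4, 9]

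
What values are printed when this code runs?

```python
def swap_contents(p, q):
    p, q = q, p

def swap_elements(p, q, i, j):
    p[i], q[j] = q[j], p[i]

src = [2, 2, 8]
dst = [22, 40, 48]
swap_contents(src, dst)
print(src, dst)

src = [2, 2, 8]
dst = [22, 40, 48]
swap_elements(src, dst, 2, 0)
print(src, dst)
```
[2, 2, 8] [22, 40, 48]
[2, 2, 22] [8, 40, 48]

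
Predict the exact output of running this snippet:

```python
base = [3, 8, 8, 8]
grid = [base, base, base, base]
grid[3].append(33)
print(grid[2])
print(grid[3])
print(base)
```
[3, 8, 8, 8, 33]
[3, 8, 8, 8, 33]
[3, 8, 8, 8, 33]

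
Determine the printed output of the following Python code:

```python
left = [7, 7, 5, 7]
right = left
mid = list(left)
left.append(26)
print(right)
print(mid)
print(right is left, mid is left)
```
[7, 7, 5, 7, 26]
[7, 7, 5, 7]
True False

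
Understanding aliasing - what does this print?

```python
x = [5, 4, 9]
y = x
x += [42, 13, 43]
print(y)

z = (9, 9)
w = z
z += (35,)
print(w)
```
[5, 4, 9, 42, 13, 43]
(9, 9)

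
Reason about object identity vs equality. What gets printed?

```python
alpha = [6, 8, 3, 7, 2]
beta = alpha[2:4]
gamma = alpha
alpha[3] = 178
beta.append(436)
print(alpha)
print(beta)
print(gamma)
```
[6, 8, 3, 178, 2]
[3, 7, 436]
[6, 8, 3, 178, 2]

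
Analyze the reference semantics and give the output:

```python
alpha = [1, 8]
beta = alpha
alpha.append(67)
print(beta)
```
[1, 8, 67]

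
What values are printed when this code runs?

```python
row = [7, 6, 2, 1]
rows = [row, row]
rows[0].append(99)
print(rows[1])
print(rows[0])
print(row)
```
[7, 6, 2, 1, 99]
[7, 6, 2, 1, 99]
[7, 6, 2, 1, 99]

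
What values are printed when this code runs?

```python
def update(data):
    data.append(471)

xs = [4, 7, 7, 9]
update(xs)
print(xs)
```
[4, 7, 7, 9, 471]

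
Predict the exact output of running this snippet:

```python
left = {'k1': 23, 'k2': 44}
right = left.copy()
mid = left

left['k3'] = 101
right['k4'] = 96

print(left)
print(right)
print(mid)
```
{'k1': 23, 'k2': 44, 'k3': 101}
{'k1': 23, 'k2': 44, 'k4': 96}
{'k1': 23, 'k2': 44, 'k3': 101}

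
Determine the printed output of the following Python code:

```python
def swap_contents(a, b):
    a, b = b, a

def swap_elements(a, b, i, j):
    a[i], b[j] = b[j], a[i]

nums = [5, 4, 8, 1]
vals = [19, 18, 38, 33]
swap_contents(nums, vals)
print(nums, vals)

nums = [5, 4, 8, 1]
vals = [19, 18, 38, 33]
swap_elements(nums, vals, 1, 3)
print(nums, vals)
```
[5, 4, 8, 1] [19, 18, 38, 33]
[5, 33, 8, 1] [19, 18, 38, 4]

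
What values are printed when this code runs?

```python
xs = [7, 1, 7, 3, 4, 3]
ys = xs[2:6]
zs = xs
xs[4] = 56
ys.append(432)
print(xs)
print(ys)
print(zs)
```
[7, 1, 7, 3, 56, 3]
[7, 3, 4, 3, 432]
[7, 1, 7, 3, 56, 3]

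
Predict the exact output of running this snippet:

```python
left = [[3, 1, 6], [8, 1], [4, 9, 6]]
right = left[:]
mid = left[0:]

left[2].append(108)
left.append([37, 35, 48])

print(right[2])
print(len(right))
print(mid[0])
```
[4, 9, 6, 108]
3
[3, 1, 6]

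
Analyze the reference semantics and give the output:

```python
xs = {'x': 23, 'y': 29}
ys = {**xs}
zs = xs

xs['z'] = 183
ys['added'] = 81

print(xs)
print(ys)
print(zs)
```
{'x': 23, 'y': 29, 'z': 183}
{'x': 23, 'y': 29, 'added': 81}
{'x': 23, 'y': 29, 'z': 183}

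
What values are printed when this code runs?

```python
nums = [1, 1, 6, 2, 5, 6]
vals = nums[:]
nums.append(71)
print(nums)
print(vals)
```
[1, 1, 6, 2, 5, 6, 71]
[1, 1, 6, 2, 5, 6]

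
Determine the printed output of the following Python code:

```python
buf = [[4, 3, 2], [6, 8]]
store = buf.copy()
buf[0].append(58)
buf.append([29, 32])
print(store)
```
[[4, 3, 2, 58], [6, 8]]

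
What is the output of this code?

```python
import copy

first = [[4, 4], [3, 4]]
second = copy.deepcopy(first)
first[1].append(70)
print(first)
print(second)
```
[[4, 4], [3, 4, 70]]
[[4, 4], [3, 4]]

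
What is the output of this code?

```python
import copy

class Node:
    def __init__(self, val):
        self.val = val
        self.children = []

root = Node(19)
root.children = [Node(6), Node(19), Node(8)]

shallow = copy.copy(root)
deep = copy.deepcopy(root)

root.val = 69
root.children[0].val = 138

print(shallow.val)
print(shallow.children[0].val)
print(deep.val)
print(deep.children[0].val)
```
19
138
19
6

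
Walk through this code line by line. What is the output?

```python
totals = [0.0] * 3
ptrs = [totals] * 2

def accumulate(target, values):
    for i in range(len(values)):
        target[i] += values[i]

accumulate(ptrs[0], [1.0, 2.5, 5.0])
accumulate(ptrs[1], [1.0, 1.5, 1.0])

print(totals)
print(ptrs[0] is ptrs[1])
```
[2.0, 4.0, 6.0]
True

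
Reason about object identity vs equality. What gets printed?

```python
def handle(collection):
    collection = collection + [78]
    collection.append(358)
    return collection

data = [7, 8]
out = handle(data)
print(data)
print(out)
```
[7, 8]
[7, 8, 78, 358]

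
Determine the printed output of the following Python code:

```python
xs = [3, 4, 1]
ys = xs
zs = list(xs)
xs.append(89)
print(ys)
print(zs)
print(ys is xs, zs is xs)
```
[3, 4, 1, 89]
[3, 4, 1]
True False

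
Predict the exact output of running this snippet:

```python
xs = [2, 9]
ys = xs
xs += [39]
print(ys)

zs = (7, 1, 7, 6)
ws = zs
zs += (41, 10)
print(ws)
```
[2, 9, 39]
(7, 1, 7, 6)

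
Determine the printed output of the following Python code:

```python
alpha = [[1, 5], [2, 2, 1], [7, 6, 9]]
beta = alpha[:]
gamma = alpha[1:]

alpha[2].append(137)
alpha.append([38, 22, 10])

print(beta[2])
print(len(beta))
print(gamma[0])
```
[7, 6, 9, 137]
3
[2, 2, 1]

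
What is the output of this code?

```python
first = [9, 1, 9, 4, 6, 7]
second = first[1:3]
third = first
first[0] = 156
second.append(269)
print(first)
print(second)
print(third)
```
[156, 1, 9, 4, 6, 7]
[1, 9, 269]
[156, 1, 9, 4, 6, 7]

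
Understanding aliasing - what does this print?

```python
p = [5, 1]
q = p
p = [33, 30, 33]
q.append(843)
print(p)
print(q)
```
[33, 30, 33]
[5, 1, 843]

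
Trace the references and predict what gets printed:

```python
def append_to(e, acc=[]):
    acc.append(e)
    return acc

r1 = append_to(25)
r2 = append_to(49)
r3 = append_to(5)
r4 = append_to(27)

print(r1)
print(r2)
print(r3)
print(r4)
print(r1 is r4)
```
[25, 49, 5, 27]
[25, 49, 5, 27]
[25, 49, 5, 27]
[25, 49, 5, 27]
True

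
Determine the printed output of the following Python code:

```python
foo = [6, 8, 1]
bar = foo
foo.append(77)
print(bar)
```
[6, 8, 1, 77]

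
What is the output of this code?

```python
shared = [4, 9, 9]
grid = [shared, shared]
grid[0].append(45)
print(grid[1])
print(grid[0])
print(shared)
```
[4, 9, 9, 45]
[4, 9, 9, 45]
[4, 9, 9, 45]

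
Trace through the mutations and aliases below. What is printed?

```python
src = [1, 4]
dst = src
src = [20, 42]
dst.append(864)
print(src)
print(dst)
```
[20, 42]
[1, 4, 864]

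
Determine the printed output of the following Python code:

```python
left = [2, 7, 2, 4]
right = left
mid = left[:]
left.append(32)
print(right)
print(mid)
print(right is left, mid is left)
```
[2, 7, 2, 4, 32]
[2, 7, 2, 4]
True False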